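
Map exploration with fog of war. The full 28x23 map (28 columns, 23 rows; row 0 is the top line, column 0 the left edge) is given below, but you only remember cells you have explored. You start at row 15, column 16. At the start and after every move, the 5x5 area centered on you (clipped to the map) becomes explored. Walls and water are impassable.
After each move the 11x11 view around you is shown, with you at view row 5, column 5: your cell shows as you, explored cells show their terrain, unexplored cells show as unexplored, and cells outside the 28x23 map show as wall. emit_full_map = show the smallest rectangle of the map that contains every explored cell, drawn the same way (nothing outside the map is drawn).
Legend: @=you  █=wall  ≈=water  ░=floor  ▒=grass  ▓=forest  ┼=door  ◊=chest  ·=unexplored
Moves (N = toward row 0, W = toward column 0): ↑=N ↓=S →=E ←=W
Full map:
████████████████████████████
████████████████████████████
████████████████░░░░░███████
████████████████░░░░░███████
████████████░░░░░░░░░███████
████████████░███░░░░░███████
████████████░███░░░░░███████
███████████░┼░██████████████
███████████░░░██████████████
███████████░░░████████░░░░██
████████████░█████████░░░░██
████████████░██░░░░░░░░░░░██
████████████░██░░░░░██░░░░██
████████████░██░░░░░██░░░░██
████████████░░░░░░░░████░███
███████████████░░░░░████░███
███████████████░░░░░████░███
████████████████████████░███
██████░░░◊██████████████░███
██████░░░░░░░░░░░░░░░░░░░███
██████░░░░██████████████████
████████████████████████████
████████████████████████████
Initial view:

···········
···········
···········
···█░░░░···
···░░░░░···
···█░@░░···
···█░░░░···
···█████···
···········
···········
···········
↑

···········
···········
···········
···█░░░░···
···█░░░░···
···░░@░░···
···█░░░░···
···█░░░░···
···█████···
···········
···········

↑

···········
···········
···········
···█░░░░···
···█░░░░···
···█░@░░···
···░░░░░···
···█░░░░···
···█░░░░···
···█████···
···········

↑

···········
···········
···········
···█████···
···█░░░░···
···█░@░░···
···█░░░░···
···░░░░░···
···█░░░░···
···█░░░░···
···█████···

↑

···········
···········
···········
···█████···
···█████···
···█░@░░···
···█░░░░···
···█░░░░···
···░░░░░···
···█░░░░···
···█░░░░···

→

···········
···········
···········
··██████···
··██████···
··█░░@░░···
··█░░░░░···
··█░░░░░···
··░░░░░····
··█░░░░····
··█░░░░····

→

···········
···········
···········
·███████···
·███████···
·█░░░@░░···
·█░░░░░█···
·█░░░░░█···
·░░░░░·····
·█░░░░·····
·█░░░░·····

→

···········
···········
···········
████████···
████████···
█░░░░@░░···
█░░░░░██···
█░░░░░██···
░░░░░······
█░░░░······
█░░░░······

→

···········
···········
···········
███████░···
███████░···
░░░░░@░░···
░░░░░██░···
░░░░░██░···
░░░░·······
░░░░·······
░░░░·······

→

···········
···········
···········
██████░░···
██████░░···
░░░░░@░░···
░░░░██░░···
░░░░██░░···
░░░········
░░░········
░░░········

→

···········
···········
···········
█████░░░···
█████░░░···
░░░░░@░░···
░░░██░░░···
░░░██░░░···
░░·········
░░·········
░░·········

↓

···········
···········
█████░░░···
█████░░░···
░░░░░░░░···
░░░██@░░···
░░░██░░░···
░░·████░···
░░·········
░░·········
██·········

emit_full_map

████████░░░
████████░░░
█░░░░░░░░░░
█░░░░░██@░░
█░░░░░██░░░
░░░░░·████░
█░░░░······
█░░░░······
█████······

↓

···········
█████░░░···
█████░░░···
░░░░░░░░···
░░░██░░░···
░░░██@░░···
░░·████░···
░░·████░···
░░·········
██·········
···········

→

··········█
████░░░···█
████░░░···█
░░░░░░░░··█
░░██░░░░··█
░░██░@░░··█
░·████░█··█
░·████░█··█
░·········█
█·········█
··········█

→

·········██
███░░░···██
███░░░···██
░░░░░░░█·██
░██░░░░█·██
░██░░@░█·██
·████░██·██
·████░██·██
·········██
·········██
·········██

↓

███░░░···██
███░░░···██
░░░░░░░█·██
░██░░░░█·██
░██░░░░█·██
·████@██·██
·████░██·██
···██░██·██
·········██
·········██
·········██

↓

███░░░···██
░░░░░░░█·██
░██░░░░█·██
░██░░░░█·██
·████░██·██
·████@██·██
···██░██·██
···██░██·██
·········██
·········██
·········██

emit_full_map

████████░░░··
████████░░░··
█░░░░░░░░░░░█
█░░░░░██░░░░█
█░░░░░██░░░░█
░░░░░·████░██
█░░░░·████@██
█░░░░···██░██
█████···██░██

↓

░░░░░░░█·██
░██░░░░█·██
░██░░░░█·██
·████░██·██
·████░██·██
···██@██·██
···██░██·██
···██░██·██
·········██
·········██
·········██

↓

░██░░░░█·██
░██░░░░█·██
·████░██·██
·████░██·██
···██░██·██
···██@██·██
···██░██·██
···░░░██·██
·········██
·········██
·········██

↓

░██░░░░█·██
·████░██·██
·████░██·██
···██░██·██
···██░██·██
···██@██·██
···░░░██·██
···█████·██
·········██
·········██
███████████

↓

·████░██·██
·████░██·██
···██░██·██
···██░██·██
···██░██·██
···░░@██·██
···█████·██
···█████·██
·········██
███████████
███████████

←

░·████░██·█
░·████░██·█
░···██░██·█
█··███░██·█
···███░██·█
···░░@░██·█
···██████·█
···██████·█
··········█
███████████
███████████

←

░░·████░██·
░░·████░██·
░░···██░██·
██·████░██·
···████░██·
···░░@░░██·
···███████·
···███████·
···········
███████████
███████████

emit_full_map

████████░░░··
████████░░░··
█░░░░░░░░░░░█
█░░░░░██░░░░█
█░░░░░██░░░░█
░░░░░·████░██
█░░░░·████░██
█░░░░···██░██
█████·████░██
······████░██
······░░@░░██
······███████
······███████

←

░░░·████░██
░░░·████░██
░░░···██░██
████████░██
···█████░██
···░░@░░░██
···████████
···████████
···········
███████████
███████████

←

░░░░·████░█
░░░░·████░█
░░░░···██░█
█████████░█
···██████░█
···░░@░░░░█
···████████
···████████
···········
███████████
███████████

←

░░░░░·████░
█░░░░·████░
█░░░░···██░
██████████░
···███████░
···░░@░░░░░
···████████
···████████
···········
███████████
███████████

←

·░░░░░·████
·█░░░░·████
·█░░░░···██
·██████████
···████████
···░░@░░░░░
···████████
···████████
···········
███████████
███████████

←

··░░░░░·███
··█░░░░·███
··█░░░░···█
··█████████
···████████
···░░@░░░░░
···████████
···████████
···········
███████████
███████████

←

···░░░░░·██
···█░░░░·██
···█░░░░···
···████████
···████████
···░░@░░░░░
···████████
···████████
···········
███████████
███████████

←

····░░░░░·█
····█░░░░·█
····█░░░░··
···████████
···████████
···░░@░░░░░
···████████
···████████
···········
███████████
███████████

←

·····░░░░░·
·····█░░░░·
·····█░░░░·
···████████
···████████
···░░@░░░░░
···████████
···████████
···········
███████████
███████████

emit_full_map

··████████░░░··
··████████░░░··
··█░░░░░░░░░░░█
··█░░░░░██░░░░█
··█░░░░░██░░░░█
··░░░░░·████░██
··█░░░░·████░██
··█░░░░···██░██
████████████░██
████████████░██
░░@░░░░░░░░░░██
███████████████
███████████████


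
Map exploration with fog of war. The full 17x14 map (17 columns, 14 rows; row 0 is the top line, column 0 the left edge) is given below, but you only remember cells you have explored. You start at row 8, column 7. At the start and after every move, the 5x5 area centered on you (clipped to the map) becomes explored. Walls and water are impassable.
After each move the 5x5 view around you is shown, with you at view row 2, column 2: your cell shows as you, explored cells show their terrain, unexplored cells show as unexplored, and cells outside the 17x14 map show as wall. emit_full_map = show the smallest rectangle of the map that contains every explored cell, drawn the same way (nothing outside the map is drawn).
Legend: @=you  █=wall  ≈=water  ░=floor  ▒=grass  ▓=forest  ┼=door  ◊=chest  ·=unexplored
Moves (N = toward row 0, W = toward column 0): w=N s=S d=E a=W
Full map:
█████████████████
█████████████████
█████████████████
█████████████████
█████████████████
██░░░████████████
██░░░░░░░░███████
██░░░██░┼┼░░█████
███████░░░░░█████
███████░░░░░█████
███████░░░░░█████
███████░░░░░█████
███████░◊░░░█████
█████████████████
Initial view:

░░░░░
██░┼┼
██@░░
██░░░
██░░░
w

█████
░░░░░
██@┼┼
██░░░
██░░░

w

█████
█████
░░@░░
██░┼┼
██░░░

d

█████
█████
░░@░█
█░┼┼░
█░░░░

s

█████
░░░░█
█░@┼░
█░░░░
█░░░░

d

█████
░░░██
░┼@░░
░░░░░
░░░░░

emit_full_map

██████·
███████
░░░░░██
██░┼@░░
██░░░░░
██░░░░░
██░░░··

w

█████
█████
░░@██
░┼┼░░
░░░░░

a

█████
█████
░░@░█
█░┼┼░
█░░░░

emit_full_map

███████
███████
░░░@░██
██░┼┼░░
██░░░░░
██░░░░░
██░░░··


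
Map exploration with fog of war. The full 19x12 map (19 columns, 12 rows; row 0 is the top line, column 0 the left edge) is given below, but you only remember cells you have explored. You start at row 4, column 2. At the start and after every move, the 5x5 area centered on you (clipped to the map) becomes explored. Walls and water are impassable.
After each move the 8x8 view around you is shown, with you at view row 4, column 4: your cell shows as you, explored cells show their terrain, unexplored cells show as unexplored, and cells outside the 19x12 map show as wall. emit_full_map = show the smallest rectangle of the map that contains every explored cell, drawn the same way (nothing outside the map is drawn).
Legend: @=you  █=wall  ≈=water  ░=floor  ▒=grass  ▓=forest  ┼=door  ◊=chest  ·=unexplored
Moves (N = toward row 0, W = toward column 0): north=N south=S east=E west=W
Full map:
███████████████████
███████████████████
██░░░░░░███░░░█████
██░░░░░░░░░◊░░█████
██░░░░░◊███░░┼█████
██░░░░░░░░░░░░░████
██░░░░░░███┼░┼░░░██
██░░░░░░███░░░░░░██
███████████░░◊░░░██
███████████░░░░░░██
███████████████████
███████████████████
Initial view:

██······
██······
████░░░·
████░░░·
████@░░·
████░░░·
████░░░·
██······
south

██······
████░░░·
████░░░·
████░░░·
████@░░·
████░░░·
████░░░·
██······

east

█·······
███░░░··
███░░░░·
███░░░░·
███░@░░·
███░░░░·
███░░░░·
█·······

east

········
██░░░···
██░░░░░·
██░░░░░·
██░░@░░·
██░░░░░·
██░░░░░·
········

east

········
█░░░····
█░░░░░░·
█░░░░░◊·
█░░░@░░·
█░░░░░░·
█░░░░░░·
········

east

········
░░░·····
░░░░░░░·
░░░░░◊█·
░░░░@░░·
░░░░░░█·
░░░░░░█·
········

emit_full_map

██░░░····
██░░░░░░░
██░░░░░◊█
██░░░░@░░
██░░░░░░█
██░░░░░░█

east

········
░░······
░░░░░░░·
░░░░◊██·
░░░░@░░·
░░░░░██·
░░░░░██·
········

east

········
░·······
░░░░░░░·
░░░◊███·
░░░░@░░·
░░░░███·
░░░░███·
········

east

········
········
░░░░░░◊·
░░◊███░·
░░░░@░░·
░░░███┼·
░░░███░·
········

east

········
········
░░░░░◊░·
░◊███░░·
░░░░@░░·
░░███┼░·
░░███░░·
········

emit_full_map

██░░░········
██░░░░░░░░░◊░
██░░░░░◊███░░
██░░░░░░░░@░░
██░░░░░░███┼░
██░░░░░░███░░


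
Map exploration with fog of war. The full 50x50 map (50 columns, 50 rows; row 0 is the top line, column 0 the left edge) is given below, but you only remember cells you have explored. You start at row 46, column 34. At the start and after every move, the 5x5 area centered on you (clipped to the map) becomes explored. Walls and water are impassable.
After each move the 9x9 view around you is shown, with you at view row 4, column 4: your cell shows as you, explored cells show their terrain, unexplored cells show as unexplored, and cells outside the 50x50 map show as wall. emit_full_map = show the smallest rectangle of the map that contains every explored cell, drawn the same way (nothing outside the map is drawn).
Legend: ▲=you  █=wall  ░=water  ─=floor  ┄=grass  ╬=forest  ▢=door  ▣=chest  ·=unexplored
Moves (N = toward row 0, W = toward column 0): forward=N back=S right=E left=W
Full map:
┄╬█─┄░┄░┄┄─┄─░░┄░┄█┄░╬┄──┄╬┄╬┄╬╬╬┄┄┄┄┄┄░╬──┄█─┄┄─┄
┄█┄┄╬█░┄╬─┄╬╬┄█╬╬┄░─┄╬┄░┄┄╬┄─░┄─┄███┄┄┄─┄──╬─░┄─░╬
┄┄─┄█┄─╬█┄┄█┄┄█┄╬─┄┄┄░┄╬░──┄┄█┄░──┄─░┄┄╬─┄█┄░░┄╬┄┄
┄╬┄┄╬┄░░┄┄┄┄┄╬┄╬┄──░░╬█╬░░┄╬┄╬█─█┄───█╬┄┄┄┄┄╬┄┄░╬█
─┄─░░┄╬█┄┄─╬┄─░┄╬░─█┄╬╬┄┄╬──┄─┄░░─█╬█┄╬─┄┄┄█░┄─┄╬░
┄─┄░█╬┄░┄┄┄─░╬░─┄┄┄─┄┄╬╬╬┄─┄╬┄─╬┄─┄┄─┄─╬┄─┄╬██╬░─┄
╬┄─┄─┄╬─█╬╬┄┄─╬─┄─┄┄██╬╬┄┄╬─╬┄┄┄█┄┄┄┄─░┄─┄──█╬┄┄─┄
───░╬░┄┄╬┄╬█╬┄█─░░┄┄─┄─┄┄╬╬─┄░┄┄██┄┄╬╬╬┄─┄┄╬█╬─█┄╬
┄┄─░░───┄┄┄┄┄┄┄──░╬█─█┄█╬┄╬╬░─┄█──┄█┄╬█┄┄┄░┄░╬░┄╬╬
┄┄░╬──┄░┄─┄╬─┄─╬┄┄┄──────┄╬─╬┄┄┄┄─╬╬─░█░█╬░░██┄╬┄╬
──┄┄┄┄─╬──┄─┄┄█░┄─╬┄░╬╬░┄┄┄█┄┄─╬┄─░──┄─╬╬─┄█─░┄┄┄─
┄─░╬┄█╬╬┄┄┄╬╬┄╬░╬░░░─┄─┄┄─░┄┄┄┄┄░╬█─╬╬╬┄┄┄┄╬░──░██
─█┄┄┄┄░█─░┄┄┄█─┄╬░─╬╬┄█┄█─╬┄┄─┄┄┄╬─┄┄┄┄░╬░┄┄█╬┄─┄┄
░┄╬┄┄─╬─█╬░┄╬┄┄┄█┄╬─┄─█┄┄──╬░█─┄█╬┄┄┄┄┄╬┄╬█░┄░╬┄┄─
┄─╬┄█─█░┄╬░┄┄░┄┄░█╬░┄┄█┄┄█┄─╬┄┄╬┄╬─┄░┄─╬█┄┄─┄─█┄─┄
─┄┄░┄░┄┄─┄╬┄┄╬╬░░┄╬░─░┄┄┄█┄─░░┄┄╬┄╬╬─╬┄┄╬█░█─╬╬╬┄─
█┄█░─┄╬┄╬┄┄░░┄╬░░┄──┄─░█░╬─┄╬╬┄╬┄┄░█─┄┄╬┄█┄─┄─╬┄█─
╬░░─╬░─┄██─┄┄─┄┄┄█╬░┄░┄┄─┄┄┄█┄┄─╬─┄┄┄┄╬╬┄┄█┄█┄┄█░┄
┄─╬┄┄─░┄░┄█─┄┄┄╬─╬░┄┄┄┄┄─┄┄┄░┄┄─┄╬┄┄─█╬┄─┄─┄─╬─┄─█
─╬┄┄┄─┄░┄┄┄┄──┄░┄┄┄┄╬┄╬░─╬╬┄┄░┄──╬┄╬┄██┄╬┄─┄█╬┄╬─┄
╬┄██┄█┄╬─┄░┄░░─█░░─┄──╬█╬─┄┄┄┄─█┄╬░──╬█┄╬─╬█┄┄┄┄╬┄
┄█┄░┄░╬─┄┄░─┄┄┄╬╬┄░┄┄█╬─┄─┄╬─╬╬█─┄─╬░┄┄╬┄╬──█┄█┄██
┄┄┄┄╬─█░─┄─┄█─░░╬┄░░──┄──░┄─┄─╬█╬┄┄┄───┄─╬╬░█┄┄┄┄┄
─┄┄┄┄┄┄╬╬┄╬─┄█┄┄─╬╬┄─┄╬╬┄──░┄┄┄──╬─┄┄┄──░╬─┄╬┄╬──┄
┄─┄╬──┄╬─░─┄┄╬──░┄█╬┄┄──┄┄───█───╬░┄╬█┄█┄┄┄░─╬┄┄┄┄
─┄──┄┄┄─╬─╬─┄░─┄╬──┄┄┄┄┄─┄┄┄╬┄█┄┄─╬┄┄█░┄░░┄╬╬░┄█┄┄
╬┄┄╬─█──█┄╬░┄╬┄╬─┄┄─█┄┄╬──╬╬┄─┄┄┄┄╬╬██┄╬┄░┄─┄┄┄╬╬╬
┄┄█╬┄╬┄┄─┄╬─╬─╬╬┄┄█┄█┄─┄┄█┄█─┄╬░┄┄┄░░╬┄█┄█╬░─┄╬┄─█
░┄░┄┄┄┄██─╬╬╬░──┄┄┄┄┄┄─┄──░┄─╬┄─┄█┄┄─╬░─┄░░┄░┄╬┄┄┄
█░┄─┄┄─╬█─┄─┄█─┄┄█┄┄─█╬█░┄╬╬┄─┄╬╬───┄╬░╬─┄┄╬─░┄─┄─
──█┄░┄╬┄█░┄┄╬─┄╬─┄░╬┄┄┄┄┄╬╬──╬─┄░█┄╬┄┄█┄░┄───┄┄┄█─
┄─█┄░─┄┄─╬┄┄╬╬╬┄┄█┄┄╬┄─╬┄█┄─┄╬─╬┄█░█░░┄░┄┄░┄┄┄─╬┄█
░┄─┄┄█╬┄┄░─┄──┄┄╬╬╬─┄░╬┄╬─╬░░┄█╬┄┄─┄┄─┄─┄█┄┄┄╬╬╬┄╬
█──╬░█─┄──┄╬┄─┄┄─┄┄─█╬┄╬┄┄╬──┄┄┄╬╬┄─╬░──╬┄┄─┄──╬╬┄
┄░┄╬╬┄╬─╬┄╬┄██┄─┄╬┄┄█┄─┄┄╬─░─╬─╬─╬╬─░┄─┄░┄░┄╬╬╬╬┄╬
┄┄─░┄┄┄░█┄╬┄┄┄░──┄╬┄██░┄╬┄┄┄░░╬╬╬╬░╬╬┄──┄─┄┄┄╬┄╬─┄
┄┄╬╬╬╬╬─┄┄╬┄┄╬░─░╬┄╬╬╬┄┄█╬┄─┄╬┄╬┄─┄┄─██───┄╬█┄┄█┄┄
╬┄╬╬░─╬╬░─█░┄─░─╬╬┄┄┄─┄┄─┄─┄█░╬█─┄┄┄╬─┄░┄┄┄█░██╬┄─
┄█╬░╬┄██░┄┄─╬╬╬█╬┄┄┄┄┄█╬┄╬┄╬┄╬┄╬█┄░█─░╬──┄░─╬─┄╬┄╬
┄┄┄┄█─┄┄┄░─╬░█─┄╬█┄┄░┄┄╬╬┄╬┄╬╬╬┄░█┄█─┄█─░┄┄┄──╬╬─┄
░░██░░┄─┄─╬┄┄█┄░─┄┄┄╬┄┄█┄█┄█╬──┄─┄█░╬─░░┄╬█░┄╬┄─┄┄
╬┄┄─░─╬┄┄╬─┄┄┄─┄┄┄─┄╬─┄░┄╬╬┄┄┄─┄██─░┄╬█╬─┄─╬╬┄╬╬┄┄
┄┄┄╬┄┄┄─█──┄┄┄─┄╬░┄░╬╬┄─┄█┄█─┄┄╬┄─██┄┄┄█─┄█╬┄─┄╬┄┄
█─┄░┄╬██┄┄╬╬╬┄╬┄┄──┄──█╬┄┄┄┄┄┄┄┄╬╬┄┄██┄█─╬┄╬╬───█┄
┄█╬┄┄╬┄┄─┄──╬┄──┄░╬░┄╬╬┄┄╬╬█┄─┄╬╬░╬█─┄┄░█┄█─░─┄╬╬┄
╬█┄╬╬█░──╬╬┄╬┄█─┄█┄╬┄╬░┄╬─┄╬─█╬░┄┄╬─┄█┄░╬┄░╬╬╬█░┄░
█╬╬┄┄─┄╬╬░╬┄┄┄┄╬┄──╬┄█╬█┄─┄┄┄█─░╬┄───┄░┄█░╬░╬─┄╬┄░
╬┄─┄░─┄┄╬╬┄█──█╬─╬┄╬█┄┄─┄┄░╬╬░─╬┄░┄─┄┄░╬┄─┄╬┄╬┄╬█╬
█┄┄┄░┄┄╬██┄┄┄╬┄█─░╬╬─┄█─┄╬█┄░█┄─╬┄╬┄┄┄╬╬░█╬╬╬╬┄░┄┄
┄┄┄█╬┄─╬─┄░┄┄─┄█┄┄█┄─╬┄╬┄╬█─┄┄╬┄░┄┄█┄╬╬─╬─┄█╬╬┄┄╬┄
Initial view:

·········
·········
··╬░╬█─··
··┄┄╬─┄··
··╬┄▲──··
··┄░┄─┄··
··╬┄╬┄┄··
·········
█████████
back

·········
··╬░╬█─··
··┄┄╬─┄··
··╬┄───··
··┄░▲─┄··
··╬┄╬┄┄··
··░┄┄█┄··
█████████
█████████

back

··╬░╬█─··
··┄┄╬─┄··
··╬┄───··
··┄░┄─┄··
··╬┄▲┄┄··
··░┄┄█┄··
█████████
█████████
█████████

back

··┄┄╬─┄··
··╬┄───··
··┄░┄─┄··
··╬┄╬┄┄··
··░┄▲█┄··
█████████
█████████
█████████
█████████

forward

··╬░╬█─··
··┄┄╬─┄··
··╬┄───··
··┄░┄─┄··
··╬┄▲┄┄··
··░┄┄█┄··
█████████
█████████
█████████

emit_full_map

╬░╬█─
┄┄╬─┄
╬┄───
┄░┄─┄
╬┄▲┄┄
░┄┄█┄

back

··┄┄╬─┄··
··╬┄───··
··┄░┄─┄··
··╬┄╬┄┄··
··░┄▲█┄··
█████████
█████████
█████████
█████████


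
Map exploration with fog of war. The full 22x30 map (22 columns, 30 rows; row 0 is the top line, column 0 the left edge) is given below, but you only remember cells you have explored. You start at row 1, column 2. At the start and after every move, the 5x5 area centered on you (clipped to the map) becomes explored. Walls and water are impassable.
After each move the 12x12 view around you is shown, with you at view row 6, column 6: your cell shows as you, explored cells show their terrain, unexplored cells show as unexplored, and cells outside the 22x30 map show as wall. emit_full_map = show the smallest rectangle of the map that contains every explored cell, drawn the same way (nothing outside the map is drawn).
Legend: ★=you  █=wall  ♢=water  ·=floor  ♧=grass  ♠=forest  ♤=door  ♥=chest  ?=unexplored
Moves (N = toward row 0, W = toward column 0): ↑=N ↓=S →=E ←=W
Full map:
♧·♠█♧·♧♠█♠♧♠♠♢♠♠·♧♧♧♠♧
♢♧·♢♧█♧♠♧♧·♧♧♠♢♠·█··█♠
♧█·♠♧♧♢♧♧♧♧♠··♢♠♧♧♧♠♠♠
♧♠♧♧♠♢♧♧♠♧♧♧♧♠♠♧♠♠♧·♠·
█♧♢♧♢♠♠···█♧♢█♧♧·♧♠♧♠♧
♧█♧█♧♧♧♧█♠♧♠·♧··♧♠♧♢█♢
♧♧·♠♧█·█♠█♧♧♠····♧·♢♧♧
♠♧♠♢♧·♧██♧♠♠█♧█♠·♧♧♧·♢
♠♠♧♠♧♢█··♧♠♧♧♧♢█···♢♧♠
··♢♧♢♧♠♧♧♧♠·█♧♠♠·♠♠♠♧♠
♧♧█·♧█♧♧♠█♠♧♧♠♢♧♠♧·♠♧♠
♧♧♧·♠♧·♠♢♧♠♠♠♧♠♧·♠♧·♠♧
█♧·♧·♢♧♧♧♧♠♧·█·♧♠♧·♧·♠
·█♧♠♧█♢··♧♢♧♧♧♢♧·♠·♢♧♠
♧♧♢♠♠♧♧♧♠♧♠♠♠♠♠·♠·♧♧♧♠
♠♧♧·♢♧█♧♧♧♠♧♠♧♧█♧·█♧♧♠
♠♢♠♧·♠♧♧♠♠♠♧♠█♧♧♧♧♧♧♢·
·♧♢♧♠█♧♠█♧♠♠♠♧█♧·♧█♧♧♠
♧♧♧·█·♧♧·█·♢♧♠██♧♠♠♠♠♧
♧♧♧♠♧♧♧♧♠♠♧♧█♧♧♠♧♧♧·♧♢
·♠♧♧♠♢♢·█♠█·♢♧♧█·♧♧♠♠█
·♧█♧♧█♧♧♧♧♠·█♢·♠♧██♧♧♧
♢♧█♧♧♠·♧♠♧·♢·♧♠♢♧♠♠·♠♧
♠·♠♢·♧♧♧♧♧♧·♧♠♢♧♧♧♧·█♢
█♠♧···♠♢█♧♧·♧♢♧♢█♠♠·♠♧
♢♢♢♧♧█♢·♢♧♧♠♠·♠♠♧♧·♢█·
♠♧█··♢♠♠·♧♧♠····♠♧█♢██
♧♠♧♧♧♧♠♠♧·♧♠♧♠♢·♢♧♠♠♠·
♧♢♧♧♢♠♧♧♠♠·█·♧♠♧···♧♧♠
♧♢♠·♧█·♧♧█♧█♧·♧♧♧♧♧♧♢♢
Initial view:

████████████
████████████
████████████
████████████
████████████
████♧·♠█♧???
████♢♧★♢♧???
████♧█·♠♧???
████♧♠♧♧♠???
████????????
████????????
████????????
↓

████████████
████████████
████████████
████████████
████♧·♠█♧???
████♢♧·♢♧???
████♧█★♠♧???
████♧♠♧♧♠???
█████♧♢♧♢???
████????????
████????????
████????????

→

████████████
████████████
████████████
████████████
███♧·♠█♧·???
███♢♧·♢♧█???
███♧█·★♧♧???
███♧♠♧♧♠♢???
████♧♢♧♢♠???
███?????????
███?????????
███?????????

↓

████████████
████████████
████████████
███♧·♠█♧·???
███♢♧·♢♧█???
███♧█·♠♧♧???
███♧♠♧★♠♢???
████♧♢♧♢♠???
███?█♧█♧♧???
███?????????
███?????????
███?????????

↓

████████████
████████████
███♧·♠█♧·???
███♢♧·♢♧█???
███♧█·♠♧♧???
███♧♠♧♧♠♢???
████♧♢★♢♠???
███?█♧█♧♧???
███?♧·♠♧█???
███?????????
███?????????
███?????????

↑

████████████
████████████
████████████
███♧·♠█♧·???
███♢♧·♢♧█???
███♧█·♠♧♧???
███♧♠♧★♠♢???
████♧♢♧♢♠???
███?█♧█♧♧???
███?♧·♠♧█???
███?????????
███?????????

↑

████████████
████████████
████████████
████████████
███♧·♠█♧·???
███♢♧·♢♧█???
███♧█·★♧♧???
███♧♠♧♧♠♢???
████♧♢♧♢♠???
███?█♧█♧♧???
███?♧·♠♧█???
███?????????

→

████████████
████████████
████████████
████████████
██♧·♠█♧·♧???
██♢♧·♢♧█♧???
██♧█·♠★♧♢???
██♧♠♧♧♠♢♧???
███♧♢♧♢♠♠???
██?█♧█♧♧????
██?♧·♠♧█????
██??????????

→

████████████
████████████
████████████
████████████
█♧·♠█♧·♧♠???
█♢♧·♢♧█♧♠???
█♧█·♠♧★♢♧???
█♧♠♧♧♠♢♧♧???
██♧♢♧♢♠♠·???
█?█♧█♧♧?????
█?♧·♠♧█?????
█???????????

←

████████████
████████████
████████████
████████████
██♧·♠█♧·♧♠??
██♢♧·♢♧█♧♠??
██♧█·♠★♧♢♧??
██♧♠♧♧♠♢♧♧??
███♧♢♧♢♠♠·??
██?█♧█♧♧????
██?♧·♠♧█????
██??????????

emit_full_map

♧·♠█♧·♧♠
♢♧·♢♧█♧♠
♧█·♠★♧♢♧
♧♠♧♧♠♢♧♧
█♧♢♧♢♠♠·
?█♧█♧♧??
?♧·♠♧█??

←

████████████
████████████
████████████
████████████
███♧·♠█♧·♧♠?
███♢♧·♢♧█♧♠?
███♧█·★♧♧♢♧?
███♧♠♧♧♠♢♧♧?
████♧♢♧♢♠♠·?
███?█♧█♧♧???
███?♧·♠♧█???
███?????????

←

████████████
████████████
████████████
████████████
████♧·♠█♧·♧♠
████♢♧·♢♧█♧♠
████♧█★♠♧♧♢♧
████♧♠♧♧♠♢♧♧
█████♧♢♧♢♠♠·
████?█♧█♧♧??
████?♧·♠♧█??
████????????

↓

████████████
████████████
████████████
████♧·♠█♧·♧♠
████♢♧·♢♧█♧♠
████♧█·♠♧♧♢♧
████♧♠★♧♠♢♧♧
█████♧♢♧♢♠♠·
████♧█♧█♧♧??
████?♧·♠♧█??
████????????
████????????

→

████████████
████████████
████████████
███♧·♠█♧·♧♠?
███♢♧·♢♧█♧♠?
███♧█·♠♧♧♢♧?
███♧♠♧★♠♢♧♧?
████♧♢♧♢♠♠·?
███♧█♧█♧♧???
███?♧·♠♧█???
███?????????
███?????????

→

████████████
████████████
████████████
██♧·♠█♧·♧♠??
██♢♧·♢♧█♧♠??
██♧█·♠♧♧♢♧??
██♧♠♧♧★♢♧♧??
███♧♢♧♢♠♠·??
██♧█♧█♧♧♧???
██?♧·♠♧█????
██??????????
██??????????

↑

████████████
████████████
████████████
████████████
██♧·♠█♧·♧♠??
██♢♧·♢♧█♧♠??
██♧█·♠★♧♢♧??
██♧♠♧♧♠♢♧♧??
███♧♢♧♢♠♠·??
██♧█♧█♧♧♧???
██?♧·♠♧█????
██??????????

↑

████████████
████████████
████████████
████████████
████████████
██♧·♠█♧·♧♠??
██♢♧·♢★█♧♠??
██♧█·♠♧♧♢♧??
██♧♠♧♧♠♢♧♧??
███♧♢♧♢♠♠·??
██♧█♧█♧♧♧???
██?♧·♠♧█????

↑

████████████
████████████
████████████
████████████
████████████
████████████
██♧·♠█★·♧♠??
██♢♧·♢♧█♧♠??
██♧█·♠♧♧♢♧??
██♧♠♧♧♠♢♧♧??
███♧♢♧♢♠♠·??
██♧█♧█♧♧♧???

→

████████████
████████████
████████████
████████████
████████████
████████████
█♧·♠█♧★♧♠???
█♢♧·♢♧█♧♠???
█♧█·♠♧♧♢♧???
█♧♠♧♧♠♢♧♧???
██♧♢♧♢♠♠·???
█♧█♧█♧♧♧????

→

████████████
████████████
████████████
████████████
████████████
████████████
♧·♠█♧·★♠█???
♢♧·♢♧█♧♠♧???
♧█·♠♧♧♢♧♧???
♧♠♧♧♠♢♧♧????
█♧♢♧♢♠♠·????
♧█♧█♧♧♧?????

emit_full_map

♧·♠█♧·★♠█
♢♧·♢♧█♧♠♧
♧█·♠♧♧♢♧♧
♧♠♧♧♠♢♧♧?
█♧♢♧♢♠♠·?
♧█♧█♧♧♧??
?♧·♠♧█???

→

████████████
████████████
████████████
████████████
████████████
████████████
·♠█♧·♧★█♠???
♧·♢♧█♧♠♧♧???
█·♠♧♧♢♧♧♧???
♠♧♧♠♢♧♧?????
♧♢♧♢♠♠·?????
█♧█♧♧♧??????

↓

████████████
████████████
████████████
████████████
████████████
·♠█♧·♧♠█♠???
♧·♢♧█♧★♧♧???
█·♠♧♧♢♧♧♧???
♠♧♧♠♢♧♧♠♧???
♧♢♧♢♠♠·?????
█♧█♧♧♧??????
♧·♠♧█???????

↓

████████████
████████████
████████████
████████████
·♠█♧·♧♠█♠???
♧·♢♧█♧♠♧♧???
█·♠♧♧♢★♧♧???
♠♧♧♠♢♧♧♠♧???
♧♢♧♢♠♠···???
█♧█♧♧♧??????
♧·♠♧█???????
????????????

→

████████████
████████████
████████████
████████████
♠█♧·♧♠█♠♧???
·♢♧█♧♠♧♧·???
·♠♧♧♢♧★♧♧???
♧♧♠♢♧♧♠♧♧???
♢♧♢♠♠···█???
♧█♧♧♧???????
·♠♧█????????
????????????

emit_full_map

♧·♠█♧·♧♠█♠♧
♢♧·♢♧█♧♠♧♧·
♧█·♠♧♧♢♧★♧♧
♧♠♧♧♠♢♧♧♠♧♧
█♧♢♧♢♠♠···█
♧█♧█♧♧♧????
?♧·♠♧█?????
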